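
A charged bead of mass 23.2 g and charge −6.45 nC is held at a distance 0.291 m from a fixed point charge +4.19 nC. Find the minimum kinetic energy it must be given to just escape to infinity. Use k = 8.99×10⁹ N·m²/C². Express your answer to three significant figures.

8.35×10⁻⁷ J

To just escape, total mechanical energy must reach zero at infinity: ½mv²_min + U = 0, so ½mv²_min = −U = |kQq|/r.
|U| = |kQq|/r = (8.99×10⁹ N·m²/C²)(4.19×10⁻⁹)(6.45×10⁻⁹)/(0.291) = 8.35×10⁻⁷ J.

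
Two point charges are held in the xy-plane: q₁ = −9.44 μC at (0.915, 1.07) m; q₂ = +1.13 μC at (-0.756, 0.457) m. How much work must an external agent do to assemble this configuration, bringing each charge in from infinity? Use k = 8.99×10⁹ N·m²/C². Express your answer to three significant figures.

The assembly work is the sum of pairwise potential energies, U = Σ_{i<j} kqᵢqⱼ/rᵢⱼ.
Pair separations: r₁₂ = 1.78 m.
U = (-0.0539) = -0.0539 J.

-0.0539 J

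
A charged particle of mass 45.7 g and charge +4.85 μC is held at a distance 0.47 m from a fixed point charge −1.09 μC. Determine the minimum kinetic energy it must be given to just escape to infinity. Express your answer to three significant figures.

0.101 J

To just escape, total mechanical energy must reach zero at infinity: ½mv²_min + U = 0, so ½mv²_min = −U = |kQq|/r.
|U| = |kQq|/r = (8.99×10⁹ N·m²/C²)(1.09×10⁻⁶)(4.85×10⁻⁶)/(0.470) = 0.101 J.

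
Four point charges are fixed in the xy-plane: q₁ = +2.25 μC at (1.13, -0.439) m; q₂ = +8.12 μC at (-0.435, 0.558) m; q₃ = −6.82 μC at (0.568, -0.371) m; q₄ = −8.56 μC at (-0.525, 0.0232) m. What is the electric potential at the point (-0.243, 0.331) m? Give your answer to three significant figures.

1.69×10⁴ V

The total potential is the scalar sum of each charge's contribution, V = Σ kqᵢ/rᵢ.
Distances from the field point to each charge: r₁ = 1.57 m, r₂ = 0.297 m, r₃ = 1.07 m, r₄ = 0.417 m.
V = k[(2.25×10⁻⁶)/(1.57) + (8.12×10⁻⁶)/(0.297) + (-6.82×10⁻⁶)/(1.07) + (-8.56×10⁻⁶)/(0.417)] = 1.69×10⁴ V.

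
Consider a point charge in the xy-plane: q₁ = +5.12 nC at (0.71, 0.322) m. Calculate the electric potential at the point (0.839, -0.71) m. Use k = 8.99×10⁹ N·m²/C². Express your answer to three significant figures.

Electric potential is a scalar, so the contributions from each charge add algebraically: V = Σ kqᵢ/rᵢ.
Distances from the field point to each charge: r₁ = 1.04 m.
V = k[(5.12×10⁻⁹)/(1.04)] = 44.3 V.

44.3 V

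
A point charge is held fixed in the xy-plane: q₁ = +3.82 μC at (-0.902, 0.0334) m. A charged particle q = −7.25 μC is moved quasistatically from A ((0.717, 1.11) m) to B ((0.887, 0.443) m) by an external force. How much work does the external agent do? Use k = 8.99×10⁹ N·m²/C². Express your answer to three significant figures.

For quasistatic motion the external work equals the change in potential energy: W_ext = qΔV = q(V_B − V_A).
At A: distance to the source charge is 1.94 m; V_A = kq₁/r = 1.77×10⁴ V.
At B: distance to the source charge is 1.84 m; V_B = kq₁/r = 1.87×10⁴ V.
ΔV = V_B − V_A = 1050 V.
W_ext = qΔV = (-7.25×10⁻⁶ C)(1050 V) = -7.60×10⁻³ J.

-7.60×10⁻³ J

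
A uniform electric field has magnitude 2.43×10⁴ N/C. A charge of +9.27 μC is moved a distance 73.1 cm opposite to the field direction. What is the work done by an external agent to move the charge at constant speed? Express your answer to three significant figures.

The potential change for a displacement 73.1 cm opposite to the field direction is ΔV = +Ed = 1.78×10⁴ V.
W_ext = qΔV = 0.165 J.

0.165 J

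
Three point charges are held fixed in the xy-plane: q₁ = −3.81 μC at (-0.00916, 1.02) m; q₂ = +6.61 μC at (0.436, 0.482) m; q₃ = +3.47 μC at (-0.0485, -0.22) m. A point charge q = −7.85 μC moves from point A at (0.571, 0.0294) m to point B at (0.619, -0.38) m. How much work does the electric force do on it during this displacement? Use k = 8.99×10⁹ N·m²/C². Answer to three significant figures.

-0.409 J

The work done by the electric force is W_field = −ΔU = −q(V_B − V_A) = q(V_A − V_B).
At A: distances to the source charges are 1.15 m, 0.472 m, 0.668 m; V_A = Σ kqᵢ/rᵢ = 1.43×10⁵ V.
At B: distances to the source charges are 1.53 m, 0.881 m, 0.686 m; V_B = Σ kqᵢ/rᵢ = 9.06×10⁴ V.
ΔV = V_B − V_A = -5.21×10⁴ V.
W_field = −qΔV = −(-7.85×10⁻⁶ C)(-5.21×10⁴ V) = -0.409 J.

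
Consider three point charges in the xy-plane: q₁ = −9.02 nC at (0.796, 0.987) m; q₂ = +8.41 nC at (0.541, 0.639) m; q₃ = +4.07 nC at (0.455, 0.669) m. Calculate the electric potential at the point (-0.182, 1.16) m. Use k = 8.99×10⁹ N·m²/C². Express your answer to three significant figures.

48.7 V

Electric potential is a scalar, so the contributions from each charge add algebraically: V = Σ kqᵢ/rᵢ.
Distances from the field point to each charge: r₁ = 0.993 m, r₂ = 0.891 m, r₃ = 0.804 m.
V = k[(-9.02×10⁻⁹)/(0.993) + (8.41×10⁻⁹)/(0.891) + (4.07×10⁻⁹)/(0.804)] = 48.7 V.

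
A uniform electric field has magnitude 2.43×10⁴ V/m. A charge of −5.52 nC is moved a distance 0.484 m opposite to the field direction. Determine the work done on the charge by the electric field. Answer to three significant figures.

6.49×10⁻⁵ J

The potential change for a displacement 0.484 m opposite to the field direction is ΔV = +Ed = 1.18×10⁴ V.
W_field = −qΔV = 6.49×10⁻⁵ J.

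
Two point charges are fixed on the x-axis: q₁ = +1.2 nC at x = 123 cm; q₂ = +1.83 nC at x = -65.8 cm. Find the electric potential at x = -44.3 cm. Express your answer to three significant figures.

83.0 V

The total potential is the scalar sum of each charge's contribution, V = Σ kqᵢ/rᵢ.
Distances from the field point to each charge: r₁ = 1.67 m, r₂ = 0.215 m.
V = k[(1.20×10⁻⁹)/(1.67) + (1.83×10⁻⁹)/(0.215)] = 83.0 V.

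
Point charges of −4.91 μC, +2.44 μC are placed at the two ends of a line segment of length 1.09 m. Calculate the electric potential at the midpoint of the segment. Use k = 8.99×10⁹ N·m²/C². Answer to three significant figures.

The total potential is the scalar sum of each charge's contribution, V = Σ kqᵢ/rᵢ.
Each charge is 0.545 m from the midpoint.
V = k[(-4.91×10⁻⁶)/(0.545) + (2.44×10⁻⁶)/(0.545)] = -4.07×10⁴ V.

-4.07×10⁴ V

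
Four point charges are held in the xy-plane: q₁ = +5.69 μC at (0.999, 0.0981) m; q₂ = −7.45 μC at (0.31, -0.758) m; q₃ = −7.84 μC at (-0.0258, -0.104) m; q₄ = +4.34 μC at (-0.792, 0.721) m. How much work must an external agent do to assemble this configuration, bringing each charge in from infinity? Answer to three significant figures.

-0.329 J

The assembly work is the sum of pairwise potential energies, U = Σ_{i<j} kqᵢqⱼ/rᵢⱼ.
Pair separations: r₁₂ = 1.10 m, r₁₃ = 1.04 m, r₁₄ = 1.90 m, r₂₃ = 0.735 m, r₂₄ = 1.84 m, r₃₄ = 1.13 m.
Summing all 6 pair terms gives U = -0.329 J.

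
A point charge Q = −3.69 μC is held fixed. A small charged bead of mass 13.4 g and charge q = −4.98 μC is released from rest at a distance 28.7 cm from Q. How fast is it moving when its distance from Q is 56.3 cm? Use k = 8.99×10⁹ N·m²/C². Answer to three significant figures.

6.49 m/s

Only the electrostatic force acts, so mechanical energy is conserved: ½mv² = U₁ − U₂ = kQq(1/r₁ − 1/r₂).
U₁ − U₂ = (8.99×10⁹ N·m²/C²)(-3.69×10⁻⁶ C)(-4.98×10⁻⁶ C)(1/0.287 − 1/0.563) = 0.282 J.
v = √(2·0.282/0.0134) = 6.49 m/s.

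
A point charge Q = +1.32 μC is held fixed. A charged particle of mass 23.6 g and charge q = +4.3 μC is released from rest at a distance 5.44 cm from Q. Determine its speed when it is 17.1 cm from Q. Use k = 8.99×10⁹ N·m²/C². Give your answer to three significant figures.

7.36 m/s

Only the electrostatic force acts, so mechanical energy is conserved: ½mv² = U₁ − U₂ = kQq(1/r₁ − 1/r₂).
U₁ − U₂ = (8.99×10⁹ N·m²/C²)(1.32×10⁻⁶ C)(4.30×10⁻⁶ C)(1/0.0544 − 1/0.171) = 0.640 J.
v = √(2·0.640/0.0236) = 7.36 m/s.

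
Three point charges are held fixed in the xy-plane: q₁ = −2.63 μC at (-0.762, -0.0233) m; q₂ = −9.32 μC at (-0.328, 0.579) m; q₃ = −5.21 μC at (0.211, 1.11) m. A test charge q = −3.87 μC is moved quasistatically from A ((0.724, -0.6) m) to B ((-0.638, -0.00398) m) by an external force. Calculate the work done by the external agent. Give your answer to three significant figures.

For quasistatic motion the external work equals the change in potential energy: W_ext = qΔV = q(V_B − V_A).
At A: distances to the source charges are 1.59 m, 1.58 m, 1.79 m; V_A = Σ kqᵢ/rᵢ = -9.41×10⁴ V.
At B: distances to the source charges are 0.125 m, 0.660 m, 1.40 m; V_B = Σ kqᵢ/rᵢ = -3.49×10⁵ V.
ΔV = V_B − V_A = -2.55×10⁵ V.
W_ext = qΔV = (-3.87×10⁻⁶ C)(-2.55×10⁵ V) = 0.985 J.

0.985 J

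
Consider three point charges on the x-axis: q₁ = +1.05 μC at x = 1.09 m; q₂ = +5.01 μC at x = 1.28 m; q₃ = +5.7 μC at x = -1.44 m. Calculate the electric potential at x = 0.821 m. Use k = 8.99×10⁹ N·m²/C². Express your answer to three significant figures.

1.56×10⁵ V

The total potential is the scalar sum of each charge's contribution, V = Σ kqᵢ/rᵢ.
Distances from the field point to each charge: r₁ = 0.269 m, r₂ = 0.459 m, r₃ = 2.26 m.
V = k[(1.05×10⁻⁶)/(0.269) + (5.01×10⁻⁶)/(0.459) + (5.70×10⁻⁶)/(2.26)] = 1.56×10⁵ V.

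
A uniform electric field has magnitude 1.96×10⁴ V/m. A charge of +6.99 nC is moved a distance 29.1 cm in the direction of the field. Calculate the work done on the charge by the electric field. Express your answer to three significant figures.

The potential change for a displacement 29.1 cm in the direction of the field is ΔV = −Ed = -5700 V.
W_field = −qΔV = 3.99×10⁻⁵ J.

3.99×10⁻⁵ J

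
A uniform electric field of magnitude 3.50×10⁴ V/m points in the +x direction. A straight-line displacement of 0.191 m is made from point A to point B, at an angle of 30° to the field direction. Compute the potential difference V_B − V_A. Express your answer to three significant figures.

-5790 V

Only the component of displacement along E changes the potential: ΔV = −E·d·cosθ.
ΔV = −(3.50×10⁴ V/m)(0.191 m)cos30° = -5790 V.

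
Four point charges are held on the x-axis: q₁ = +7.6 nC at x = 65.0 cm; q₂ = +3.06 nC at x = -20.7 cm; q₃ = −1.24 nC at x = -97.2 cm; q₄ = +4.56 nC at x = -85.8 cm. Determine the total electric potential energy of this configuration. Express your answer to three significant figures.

The assembly work is the sum of pairwise potential energies, U = Σ_{i<j} kqᵢqⱼ/rᵢⱼ.
Pair separations: r₁₂ = 0.857 m, r₁₃ = 1.62 m, r₁₄ = 1.51 m, r₂₃ = 0.765 m, r₂₄ = 0.651 m, r₃₄ = 0.114 m.
Summing all 6 pair terms gives U = 1.01×10⁻⁷ J.

1.01×10⁻⁷ J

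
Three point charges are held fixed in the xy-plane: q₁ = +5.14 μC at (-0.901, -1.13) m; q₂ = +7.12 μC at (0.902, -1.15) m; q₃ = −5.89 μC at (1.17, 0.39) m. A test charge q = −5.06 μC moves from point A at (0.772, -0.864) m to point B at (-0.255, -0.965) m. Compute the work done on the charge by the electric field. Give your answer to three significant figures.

The work done by the electric force is W_field = −ΔU = −q(V_B − V_A) = q(V_A − V_B).
At A: distances to the source charges are 1.69 m, 0.314 m, 1.32 m; V_A = Σ kqᵢ/rᵢ = 1.91×10⁵ V.
At B: distances to the source charges are 0.667 m, 1.17 m, 1.97 m; V_B = Σ kqᵢ/rᵢ = 9.70×10⁴ V.
ΔV = V_B − V_A = -9.38×10⁴ V.
W_field = −qΔV = −(-5.06×10⁻⁶ C)(-9.38×10⁴ V) = -0.474 J.

-0.474 J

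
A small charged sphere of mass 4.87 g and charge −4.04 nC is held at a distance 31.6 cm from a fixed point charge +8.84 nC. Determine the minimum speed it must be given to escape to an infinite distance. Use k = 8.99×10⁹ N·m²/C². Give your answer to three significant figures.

0.0204 m/s

To just escape, total mechanical energy must reach zero at infinity: ½mv²_min + U = 0, so ½mv²_min = −U = |kQq|/r.
|U| = |kQq|/r = (8.99×10⁹ N·m²/C²)(8.84×10⁻⁹)(4.04×10⁻⁹)/(0.316) = 1.02×10⁻⁶ J.
v_min = √(2|U|/m) = √(2·1.02×10⁻⁶/4.87×10⁻³) = 0.0204 m/s.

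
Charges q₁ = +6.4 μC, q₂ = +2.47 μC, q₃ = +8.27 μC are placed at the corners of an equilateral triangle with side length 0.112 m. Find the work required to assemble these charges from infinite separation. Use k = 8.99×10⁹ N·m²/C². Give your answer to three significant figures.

The assembly work is the sum of pairwise potential energies, U = Σ_{i<j} kqᵢqⱼ/rᵢⱼ.
All three pair separations equal the side length, 0.112 m.
U = (1.27) + (4.25) + (1.64) = 7.16 J.

7.16 J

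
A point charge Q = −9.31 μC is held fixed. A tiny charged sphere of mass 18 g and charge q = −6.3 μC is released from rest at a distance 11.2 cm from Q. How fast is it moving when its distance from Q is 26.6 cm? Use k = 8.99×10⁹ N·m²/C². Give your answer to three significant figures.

17.4 m/s

Only the electrostatic force acts, so mechanical energy is conserved: ½mv² = U₁ − U₂ = kQq(1/r₁ − 1/r₂).
U₁ − U₂ = (8.99×10⁹ N·m²/C²)(-9.31×10⁻⁶ C)(-6.30×10⁻⁶ C)(1/0.112 − 1/0.266) = 2.73 J.
v = √(2·2.73/0.0180) = 17.4 m/s.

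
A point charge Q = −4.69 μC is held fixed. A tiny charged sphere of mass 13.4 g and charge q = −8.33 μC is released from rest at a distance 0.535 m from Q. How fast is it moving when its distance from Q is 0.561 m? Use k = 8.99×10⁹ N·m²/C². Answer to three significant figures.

Only the electrostatic force acts, so mechanical energy is conserved: ½mv² = U₁ − U₂ = kQq(1/r₁ − 1/r₂).
U₁ − U₂ = (8.99×10⁹ N·m²/C²)(-4.69×10⁻⁶ C)(-8.33×10⁻⁶ C)(1/0.535 − 1/0.561) = 0.0304 J.
v = √(2·0.0304/0.0134) = 2.13 m/s.

2.13 m/s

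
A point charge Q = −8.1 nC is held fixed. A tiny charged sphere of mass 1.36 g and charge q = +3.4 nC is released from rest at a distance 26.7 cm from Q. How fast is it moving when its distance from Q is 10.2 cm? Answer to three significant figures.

0.0470 m/s

Only the electrostatic force acts, so mechanical energy is conserved: ½mv² = U₁ − U₂ = kQq(1/r₁ − 1/r₂).
U₁ − U₂ = (8.99×10⁹ N·m²/C²)(-8.10×10⁻⁹ C)(3.40×10⁻⁹ C)(1/0.267 − 1/0.102) = 1.50×10⁻⁶ J.
v = √(2·1.50×10⁻⁶/1.36×10⁻³) = 0.0470 m/s.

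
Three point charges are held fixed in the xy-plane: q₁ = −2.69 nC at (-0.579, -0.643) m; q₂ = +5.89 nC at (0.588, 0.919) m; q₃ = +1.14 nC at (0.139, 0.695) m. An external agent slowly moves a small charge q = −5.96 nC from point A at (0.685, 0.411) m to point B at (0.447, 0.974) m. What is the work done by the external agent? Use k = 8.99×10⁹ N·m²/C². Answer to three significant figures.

-1.54×10⁻⁶ J

For quasistatic motion the external work equals the change in potential energy: W_ext = qΔV = q(V_B − V_A).
At A: distances to the source charges are 1.65 m, 0.517 m, 0.615 m; V_A = Σ kqᵢ/rᵢ = 104 V.
At B: distances to the source charges are 1.92 m, 0.151 m, 0.416 m; V_B = Σ kqᵢ/rᵢ = 362 V.
ΔV = V_B − V_A = 258 V.
W_ext = qΔV = (-5.96×10⁻⁹ C)(258 V) = -1.54×10⁻⁶ J.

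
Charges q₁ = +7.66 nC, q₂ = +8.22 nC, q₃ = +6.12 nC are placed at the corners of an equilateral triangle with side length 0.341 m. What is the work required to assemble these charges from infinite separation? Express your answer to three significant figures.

4.22×10⁻⁶ J

The assembly work is the sum of pairwise potential energies, U = Σ_{i<j} kqᵢqⱼ/rᵢⱼ.
All three pair separations equal the side length, 0.341 m.
U = (1.66×10⁻⁶) + (1.24×10⁻⁶) + (1.33×10⁻⁶) = 4.22×10⁻⁶ J.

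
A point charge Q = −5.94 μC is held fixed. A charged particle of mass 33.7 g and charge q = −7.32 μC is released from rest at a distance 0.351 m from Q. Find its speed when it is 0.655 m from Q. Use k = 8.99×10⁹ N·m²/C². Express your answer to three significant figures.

5.54 m/s

Only the electrostatic force acts, so mechanical energy is conserved: ½mv² = U₁ − U₂ = kQq(1/r₁ − 1/r₂).
U₁ − U₂ = (8.99×10⁹ N·m²/C²)(-5.94×10⁻⁶ C)(-7.32×10⁻⁶ C)(1/0.351 − 1/0.655) = 0.517 J.
v = √(2·0.517/0.0337) = 5.54 m/s.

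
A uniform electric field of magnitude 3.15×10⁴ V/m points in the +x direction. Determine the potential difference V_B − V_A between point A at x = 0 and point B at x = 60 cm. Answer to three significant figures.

In a uniform field, potential decreases in the direction of E: V_B − V_A = −E·Δx.
V_B − V_A = −(3.15×10⁴ V/m)(0.600 m) = -1.89×10⁴ V.

-1.89×10⁴ V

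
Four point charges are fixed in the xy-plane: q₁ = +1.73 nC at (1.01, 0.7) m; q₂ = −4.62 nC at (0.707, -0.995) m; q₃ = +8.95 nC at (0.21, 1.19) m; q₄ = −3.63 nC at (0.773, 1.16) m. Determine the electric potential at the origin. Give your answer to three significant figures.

21.8 V

The total potential is the scalar sum of each charge's contribution, V = Σ kqᵢ/rᵢ.
Distances from the field point to each charge: r₁ = 1.23 m, r₂ = 1.22 m, r₃ = 1.21 m, r₄ = 1.39 m.
V = k[(1.73×10⁻⁹)/(1.23) + (-4.62×10⁻⁹)/(1.22) + (8.95×10⁻⁹)/(1.21) + (-3.63×10⁻⁹)/(1.39)] = 21.8 V.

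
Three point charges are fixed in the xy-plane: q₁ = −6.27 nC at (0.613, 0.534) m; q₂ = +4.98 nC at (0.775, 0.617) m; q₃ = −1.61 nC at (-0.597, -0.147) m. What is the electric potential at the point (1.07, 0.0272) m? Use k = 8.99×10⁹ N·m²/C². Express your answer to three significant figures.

Electric potential is a scalar, so the contributions from each charge add algebraically: V = Σ kqᵢ/rᵢ.
Distances from the field point to each charge: r₁ = 0.682 m, r₂ = 0.659 m, r₃ = 1.68 m.
V = k[(-6.27×10⁻⁹)/(0.682) + (4.98×10⁻⁹)/(0.659) + (-1.61×10⁻⁹)/(1.68)] = -23.3 V.

-23.3 V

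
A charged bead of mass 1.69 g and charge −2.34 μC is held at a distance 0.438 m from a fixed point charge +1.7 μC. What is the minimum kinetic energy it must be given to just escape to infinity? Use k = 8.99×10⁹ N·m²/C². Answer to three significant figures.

To just escape, total mechanical energy must reach zero at infinity: ½mv²_min + U = 0, so ½mv²_min = −U = |kQq|/r.
|U| = |kQq|/r = (8.99×10⁹ N·m²/C²)(1.70×10⁻⁶)(2.34×10⁻⁶)/(0.438) = 0.0816 J.

0.0816 J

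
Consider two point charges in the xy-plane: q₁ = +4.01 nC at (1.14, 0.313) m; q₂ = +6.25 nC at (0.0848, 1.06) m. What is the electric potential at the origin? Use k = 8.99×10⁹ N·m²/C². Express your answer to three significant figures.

83.3 V

Electric potential is a scalar, so the contributions from each charge add algebraically: V = Σ kqᵢ/rᵢ.
Distances from the field point to each charge: r₁ = 1.18 m, r₂ = 1.06 m.
V = k[(4.01×10⁻⁹)/(1.18) + (6.25×10⁻⁹)/(1.06)] = 83.3 V.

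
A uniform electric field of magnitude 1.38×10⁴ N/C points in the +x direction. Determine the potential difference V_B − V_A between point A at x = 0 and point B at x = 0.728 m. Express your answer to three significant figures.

-1.00×10⁴ V

In a uniform field, potential decreases in the direction of E: V_B − V_A = −E·Δx.
V_B − V_A = −(1.38×10⁴ V/m)(0.728 m) = -1.00×10⁴ V.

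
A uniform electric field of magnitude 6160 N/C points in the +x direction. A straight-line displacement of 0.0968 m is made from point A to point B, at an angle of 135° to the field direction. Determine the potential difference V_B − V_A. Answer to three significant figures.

Only the component of displacement along E changes the potential: ΔV = −E·d·cosθ.
ΔV = −(6160 V/m)(0.0968 m)cos135° = 422 V.

422 V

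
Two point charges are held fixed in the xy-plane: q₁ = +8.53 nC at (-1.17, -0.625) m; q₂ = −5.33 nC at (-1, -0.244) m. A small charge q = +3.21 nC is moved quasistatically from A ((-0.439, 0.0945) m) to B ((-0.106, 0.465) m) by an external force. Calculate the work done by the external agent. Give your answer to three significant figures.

2.16×10⁻⁸ J

For quasistatic motion the external work equals the change in potential energy: W_ext = qΔV = q(V_B − V_A).
At A: distances to the source charges are 1.03 m, 0.655 m; V_A = Σ kqᵢ/rᵢ = 1.63 V.
At B: distances to the source charges are 1.52 m, 1.14 m; V_B = Σ kqᵢ/rᵢ = 8.35 V.
ΔV = V_B − V_A = 6.72 V.
W_ext = qΔV = (3.21×10⁻⁹ C)(6.72 V) = 2.16×10⁻⁸ J.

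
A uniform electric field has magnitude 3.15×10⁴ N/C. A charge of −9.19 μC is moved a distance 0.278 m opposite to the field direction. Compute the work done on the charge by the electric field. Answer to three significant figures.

The potential change for a displacement 0.278 m opposite to the field direction is ΔV = +Ed = 8760 V.
W_field = −qΔV = 0.0805 J.

0.0805 J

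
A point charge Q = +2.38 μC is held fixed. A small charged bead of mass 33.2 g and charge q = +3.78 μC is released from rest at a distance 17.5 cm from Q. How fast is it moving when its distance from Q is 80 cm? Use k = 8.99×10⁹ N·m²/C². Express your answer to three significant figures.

4.66 m/s

Only the electrostatic force acts, so mechanical energy is conserved: ½mv² = U₁ − U₂ = kQq(1/r₁ − 1/r₂).
U₁ − U₂ = (8.99×10⁹ N·m²/C²)(2.38×10⁻⁶ C)(3.78×10⁻⁶ C)(1/0.175 − 1/0.800) = 0.361 J.
v = √(2·0.361/0.0332) = 4.66 m/s.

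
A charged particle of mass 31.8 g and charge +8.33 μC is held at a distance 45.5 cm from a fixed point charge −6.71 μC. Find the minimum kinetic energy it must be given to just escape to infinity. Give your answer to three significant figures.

1.10 J

To just escape, total mechanical energy must reach zero at infinity: ½mv²_min + U = 0, so ½mv²_min = −U = |kQq|/r.
|U| = |kQq|/r = (8.99×10⁹ N·m²/C²)(6.71×10⁻⁶)(8.33×10⁻⁶)/(0.455) = 1.10 J.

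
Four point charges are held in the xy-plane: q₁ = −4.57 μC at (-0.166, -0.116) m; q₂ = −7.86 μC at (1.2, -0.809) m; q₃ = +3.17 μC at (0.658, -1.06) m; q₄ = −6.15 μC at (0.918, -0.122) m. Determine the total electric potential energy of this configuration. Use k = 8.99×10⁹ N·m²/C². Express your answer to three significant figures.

The work to assemble the configuration equals its total potential energy, U = Σ kqᵢqⱼ/rᵢⱼ over all pairs.
Pair separations: r₁₂ = 1.53 m, r₁₃ = 1.25 m, r₁₄ = 1.08 m, r₂₃ = 0.597 m, r₂₄ = 0.743 m, r₃₄ = 0.973 m.
Summing all 6 pair terms gives U = 0.370 J.

0.370 J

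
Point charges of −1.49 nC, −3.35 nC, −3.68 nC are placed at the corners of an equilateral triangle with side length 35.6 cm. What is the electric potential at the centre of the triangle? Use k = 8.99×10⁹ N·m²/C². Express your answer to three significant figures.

-373 V

The total potential is the scalar sum of each charge's contribution, V = Σ kqᵢ/rᵢ.
The distance from each vertex to the centroid is a/√3 = 0.206 m.
V = k[(-1.49×10⁻⁹)/(0.206) + (-3.35×10⁻⁹)/(0.206) + (-3.68×10⁻⁹)/(0.206)] = -373 V.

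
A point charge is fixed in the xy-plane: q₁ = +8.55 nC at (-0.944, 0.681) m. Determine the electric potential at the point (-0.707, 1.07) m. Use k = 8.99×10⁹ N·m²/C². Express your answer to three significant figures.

169 V

The total potential is the scalar sum of each charge's contribution, V = Σ kqᵢ/rᵢ.
Distances from the field point to each charge: r₁ = 0.456 m.
V = k[(8.55×10⁻⁹)/(0.456)] = 169 V.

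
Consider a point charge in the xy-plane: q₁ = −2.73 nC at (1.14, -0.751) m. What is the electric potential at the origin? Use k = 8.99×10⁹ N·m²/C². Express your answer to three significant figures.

Electric potential is a scalar, so the contributions from each charge add algebraically: V = Σ kqᵢ/rᵢ.
Distances from the field point to each charge: r₁ = 1.37 m.
V = k[(-2.73×10⁻⁹)/(1.37)] = -18.0 V.

-18.0 V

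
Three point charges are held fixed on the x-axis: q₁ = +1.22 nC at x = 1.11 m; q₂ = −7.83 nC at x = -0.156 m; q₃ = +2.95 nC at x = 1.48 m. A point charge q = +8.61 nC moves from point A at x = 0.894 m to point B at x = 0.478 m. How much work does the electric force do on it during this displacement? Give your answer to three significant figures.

The work done by the electric force is W_field = −ΔU = −q(V_B − V_A) = q(V_A − V_B).
At A: distances to the source charges are 0.216 m, 1.05 m, 0.586 m; V_A = Σ kqᵢ/rᵢ = 29.0 V.
At B: distances to the source charges are 0.632 m, 0.634 m, 1.00 m; V_B = Σ kqᵢ/rᵢ = -67.2 V.
ΔV = V_B − V_A = -96.2 V.
W_field = −qΔV = −(8.61×10⁻⁹ C)(-96.2 V) = 8.28×10⁻⁷ J.

8.28×10⁻⁷ J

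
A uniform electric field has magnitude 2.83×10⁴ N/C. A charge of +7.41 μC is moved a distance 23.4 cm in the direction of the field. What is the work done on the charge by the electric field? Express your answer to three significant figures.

0.0491 J

The potential change for a displacement 23.4 cm in the direction of the field is ΔV = −Ed = -6620 V.
W_field = −qΔV = 0.0491 J.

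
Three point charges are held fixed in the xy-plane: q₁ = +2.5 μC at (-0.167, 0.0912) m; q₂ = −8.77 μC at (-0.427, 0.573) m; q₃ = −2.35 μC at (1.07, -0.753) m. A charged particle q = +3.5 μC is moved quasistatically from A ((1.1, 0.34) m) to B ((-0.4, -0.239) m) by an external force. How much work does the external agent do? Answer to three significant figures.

For quasistatic motion the external work equals the change in potential energy: W_ext = qΔV = q(V_B − V_A).
At A: distances to the source charges are 1.29 m, 1.54 m, 1.09 m; V_A = Σ kqᵢ/rᵢ = -5.30×10⁴ V.
At B: distances to the source charges are 0.404 m, 0.812 m, 1.56 m; V_B = Σ kqᵢ/rᵢ = -5.50×10⁴ V.
ΔV = V_B − V_A = -2040 V.
W_ext = qΔV = (3.50×10⁻⁶ C)(-2040 V) = -7.14×10⁻³ J.

-7.14×10⁻³ J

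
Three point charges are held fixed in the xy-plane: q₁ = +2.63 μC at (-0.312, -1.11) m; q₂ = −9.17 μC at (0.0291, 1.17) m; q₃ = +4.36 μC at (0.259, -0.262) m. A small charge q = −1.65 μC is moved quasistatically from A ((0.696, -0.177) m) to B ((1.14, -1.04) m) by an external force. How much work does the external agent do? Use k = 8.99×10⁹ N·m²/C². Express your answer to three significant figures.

0.0563 J

For quasistatic motion the external work equals the change in potential energy: W_ext = qΔV = q(V_B − V_A).
At A: distances to the source charges are 1.37 m, 1.50 m, 0.445 m; V_A = Σ kqᵢ/rᵢ = 5.04×10⁴ V.
At B: distances to the source charges are 1.45 m, 2.47 m, 1.18 m; V_B = Σ kqᵢ/rᵢ = 1.63×10⁴ V.
ΔV = V_B − V_A = -3.41×10⁴ V.
W_ext = qΔV = (-1.65×10⁻⁶ C)(-3.41×10⁴ V) = 0.0563 J.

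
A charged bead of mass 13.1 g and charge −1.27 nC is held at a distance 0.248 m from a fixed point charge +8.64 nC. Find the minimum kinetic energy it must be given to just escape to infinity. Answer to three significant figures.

To just escape, total mechanical energy must reach zero at infinity: ½mv²_min + U = 0, so ½mv²_min = −U = |kQq|/r.
|U| = |kQq|/r = (8.99×10⁹ N·m²/C²)(8.64×10⁻⁹)(1.27×10⁻⁹)/(0.248) = 3.98×10⁻⁷ J.

3.98×10⁻⁷ J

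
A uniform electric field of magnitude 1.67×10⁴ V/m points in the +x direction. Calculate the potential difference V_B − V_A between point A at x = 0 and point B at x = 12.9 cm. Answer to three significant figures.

In a uniform field, potential decreases in the direction of E: V_B − V_A = −E·Δx.
V_B − V_A = −(1.67×10⁴ V/m)(0.129 m) = -2150 V.

-2150 V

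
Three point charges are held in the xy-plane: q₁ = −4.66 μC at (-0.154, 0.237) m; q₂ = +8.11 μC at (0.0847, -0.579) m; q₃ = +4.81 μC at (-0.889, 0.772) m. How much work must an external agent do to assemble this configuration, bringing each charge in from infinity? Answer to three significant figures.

The assembly work is the sum of pairwise potential energies, U = Σ_{i<j} kqᵢqⱼ/rᵢⱼ.
Pair separations: r₁₂ = 0.850 m, r₁₃ = 0.909 m, r₂₃ = 1.67 m.
U = (-0.400) + (-0.222) + (0.211) = -0.411 J.

-0.411 J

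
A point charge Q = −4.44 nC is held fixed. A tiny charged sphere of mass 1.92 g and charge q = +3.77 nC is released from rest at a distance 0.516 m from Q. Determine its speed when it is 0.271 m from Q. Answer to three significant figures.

Only the electrostatic force acts, so mechanical energy is conserved: ½mv² = U₁ − U₂ = kQq(1/r₁ − 1/r₂).
U₁ − U₂ = (8.99×10⁹ N·m²/C²)(-4.44×10⁻⁹ C)(3.77×10⁻⁹ C)(1/0.516 − 1/0.271) = 2.64×10⁻⁷ J.
v = √(2·2.64×10⁻⁷/1.92×10⁻³) = 0.0166 m/s.

0.0166 m/s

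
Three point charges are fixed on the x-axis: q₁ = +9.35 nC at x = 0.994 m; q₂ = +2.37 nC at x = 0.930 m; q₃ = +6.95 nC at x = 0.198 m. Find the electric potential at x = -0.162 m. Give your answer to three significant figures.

The total potential is the scalar sum of each charge's contribution, V = Σ kqᵢ/rᵢ.
Distances from the field point to each charge: r₁ = 1.16 m, r₂ = 1.09 m, r₃ = 0.360 m.
V = k[(9.35×10⁻⁹)/(1.16) + (2.37×10⁻⁹)/(1.09) + (6.95×10⁻⁹)/(0.360)] = 266 V.

266 V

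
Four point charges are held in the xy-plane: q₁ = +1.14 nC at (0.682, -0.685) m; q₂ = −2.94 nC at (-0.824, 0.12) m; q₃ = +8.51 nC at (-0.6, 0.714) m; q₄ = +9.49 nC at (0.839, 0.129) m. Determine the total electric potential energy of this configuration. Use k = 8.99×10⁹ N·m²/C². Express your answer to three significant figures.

The work to assemble the configuration equals its total potential energy, U = Σ kqᵢqⱼ/rᵢⱼ over all pairs.
Pair separations: r₁₂ = 1.71 m, r₁₃ = 1.90 m, r₁₄ = 0.829 m, r₂₃ = 0.635 m, r₂₄ = 1.66 m, r₃₄ = 1.55 m.
Summing all 6 pair terms gives U = 1.08×10⁻⁷ J.

1.08×10⁻⁷ J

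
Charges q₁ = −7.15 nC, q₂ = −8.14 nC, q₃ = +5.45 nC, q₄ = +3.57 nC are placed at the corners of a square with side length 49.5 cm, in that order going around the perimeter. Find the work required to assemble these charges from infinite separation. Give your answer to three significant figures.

The work to assemble the configuration equals its total potential energy, U = Σ kqᵢqⱼ/rᵢⱼ over all pairs.
The four side pairs have separation 0.495 m and the two diagonal pairs 0.700 m.
Summing all 6 pair terms gives U = -7.33×10⁻⁷ J.

-7.33×10⁻⁷ J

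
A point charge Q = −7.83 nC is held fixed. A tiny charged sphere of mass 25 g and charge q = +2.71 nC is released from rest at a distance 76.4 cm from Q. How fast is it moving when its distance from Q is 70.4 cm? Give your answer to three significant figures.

Only the electrostatic force acts, so mechanical energy is conserved: ½mv² = U₁ − U₂ = kQq(1/r₁ − 1/r₂).
U₁ − U₂ = (8.99×10⁹ N·m²/C²)(-7.83×10⁻⁹ C)(2.71×10⁻⁹ C)(1/0.764 − 1/0.704) = 2.13×10⁻⁸ J.
v = √(2·2.13×10⁻⁸/0.0250) = 1.30×10⁻³ m/s.

1.30×10⁻³ m/s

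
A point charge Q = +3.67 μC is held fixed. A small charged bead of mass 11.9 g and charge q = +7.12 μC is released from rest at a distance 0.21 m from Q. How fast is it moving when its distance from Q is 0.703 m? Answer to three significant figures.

11.5 m/s

Only the electrostatic force acts, so mechanical energy is conserved: ½mv² = U₁ − U₂ = kQq(1/r₁ − 1/r₂).
U₁ − U₂ = (8.99×10⁹ N·m²/C²)(3.67×10⁻⁶ C)(7.12×10⁻⁶ C)(1/0.210 − 1/0.703) = 0.784 J.
v = √(2·0.784/0.0119) = 11.5 m/s.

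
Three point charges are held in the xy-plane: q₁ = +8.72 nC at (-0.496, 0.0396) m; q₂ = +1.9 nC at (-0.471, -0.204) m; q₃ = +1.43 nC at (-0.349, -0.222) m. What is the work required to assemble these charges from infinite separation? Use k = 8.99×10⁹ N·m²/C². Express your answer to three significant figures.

1.18×10⁻⁶ J

The assembly work is the sum of pairwise potential energies, U = Σ_{i<j} kqᵢqⱼ/rᵢⱼ.
Pair separations: r₁₂ = 0.245 m, r₁₃ = 0.300 m, r₂₃ = 0.123 m.
U = (6.08×10⁻⁷) + (3.74×10⁻⁷) + (1.98×10⁻⁷) = 1.18×10⁻⁶ J.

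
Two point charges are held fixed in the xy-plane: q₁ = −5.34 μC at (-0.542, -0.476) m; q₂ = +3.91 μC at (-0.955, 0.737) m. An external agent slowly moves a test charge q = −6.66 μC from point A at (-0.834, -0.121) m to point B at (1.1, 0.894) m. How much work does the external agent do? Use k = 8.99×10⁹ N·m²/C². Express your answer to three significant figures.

For quasistatic motion the external work equals the change in potential energy: W_ext = qΔV = q(V_B − V_A).
At A: distances to the source charges are 0.460 m, 0.866 m; V_A = Σ kqᵢ/rᵢ = -6.39×10⁴ V.
At B: distances to the source charges are 2.14 m, 2.06 m; V_B = Σ kqᵢ/rᵢ = -5390 V.
ΔV = V_B − V_A = 5.85×10⁴ V.
W_ext = qΔV = (-6.66×10⁻⁶ C)(5.85×10⁴ V) = -0.389 J.

-0.389 J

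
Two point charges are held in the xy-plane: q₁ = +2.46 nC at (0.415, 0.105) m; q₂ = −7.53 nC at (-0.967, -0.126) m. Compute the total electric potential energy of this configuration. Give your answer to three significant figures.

-1.19×10⁻⁷ J

The work to assemble the configuration equals its total potential energy, U = Σ kqᵢqⱼ/rᵢⱼ over all pairs.
Pair separations: r₁₂ = 1.40 m.
U = (-1.19×10⁻⁷) = -1.19×10⁻⁷ J.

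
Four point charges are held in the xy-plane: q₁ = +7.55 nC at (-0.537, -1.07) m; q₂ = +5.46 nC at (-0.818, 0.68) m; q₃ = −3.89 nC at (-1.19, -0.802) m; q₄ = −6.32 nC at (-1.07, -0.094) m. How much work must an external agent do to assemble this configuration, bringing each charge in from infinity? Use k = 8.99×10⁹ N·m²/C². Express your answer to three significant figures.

-7.49×10⁻⁷ J

The work to assemble the configuration equals its total potential energy, U = Σ kqᵢqⱼ/rᵢⱼ over all pairs.
Pair separations: r₁₂ = 1.77 m, r₁₃ = 0.706 m, r₁₄ = 1.11 m, r₂₃ = 1.53 m, r₂₄ = 0.814 m, r₃₄ = 0.718 m.
Summing all 6 pair terms gives U = -7.49×10⁻⁷ J.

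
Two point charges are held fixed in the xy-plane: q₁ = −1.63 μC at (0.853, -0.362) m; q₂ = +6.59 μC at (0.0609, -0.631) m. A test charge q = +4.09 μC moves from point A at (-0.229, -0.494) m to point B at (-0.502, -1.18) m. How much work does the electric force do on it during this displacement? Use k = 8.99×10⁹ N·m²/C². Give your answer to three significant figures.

0.430 J

The work done by the electric force is W_field = −ΔU = −q(V_B − V_A) = q(V_A − V_B).
At A: distances to the source charges are 1.09 m, 0.321 m; V_A = Σ kqᵢ/rᵢ = 1.71×10⁵ V.
At B: distances to the source charges are 1.58 m, 0.786 m; V_B = Σ kqᵢ/rᵢ = 6.61×10⁴ V.
ΔV = V_B − V_A = -1.05×10⁵ V.
W_field = −qΔV = −(4.09×10⁻⁶ C)(-1.05×10⁵ V) = 0.430 J.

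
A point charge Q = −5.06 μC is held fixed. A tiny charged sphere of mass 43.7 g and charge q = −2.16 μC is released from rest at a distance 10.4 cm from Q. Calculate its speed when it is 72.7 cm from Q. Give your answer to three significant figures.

6.09 m/s

Only the electrostatic force acts, so mechanical energy is conserved: ½mv² = U₁ − U₂ = kQq(1/r₁ − 1/r₂).
U₁ − U₂ = (8.99×10⁹ N·m²/C²)(-5.06×10⁻⁶ C)(-2.16×10⁻⁶ C)(1/0.104 − 1/0.727) = 0.810 J.
v = √(2·0.810/0.0437) = 6.09 m/s.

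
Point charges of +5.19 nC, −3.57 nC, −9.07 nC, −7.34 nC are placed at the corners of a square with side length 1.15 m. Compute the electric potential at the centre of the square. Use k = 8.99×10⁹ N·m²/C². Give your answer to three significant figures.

Electric potential is a scalar, so the contributions from each charge add algebraically: V = Σ kqᵢ/rᵢ.
The distance from each corner to the centre is a√2/2 = 0.813 m.
V = k[(5.19×10⁻⁹)/(0.813) + (-3.57×10⁻⁹)/(0.813) + (-9.07×10⁻⁹)/(0.813) + (-7.34×10⁻⁹)/(0.813)] = -164 V.

-164 V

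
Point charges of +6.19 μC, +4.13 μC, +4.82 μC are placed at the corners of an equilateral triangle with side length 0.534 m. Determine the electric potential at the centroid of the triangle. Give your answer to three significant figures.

The total potential is the scalar sum of each charge's contribution, V = Σ kqᵢ/rᵢ.
The distance from each vertex to the centroid is a/√3 = 0.308 m.
V = k[(6.19×10⁻⁶)/(0.308) + (4.13×10⁻⁶)/(0.308) + (4.82×10⁻⁶)/(0.308)] = 4.41×10⁵ V.

4.41×10⁵ V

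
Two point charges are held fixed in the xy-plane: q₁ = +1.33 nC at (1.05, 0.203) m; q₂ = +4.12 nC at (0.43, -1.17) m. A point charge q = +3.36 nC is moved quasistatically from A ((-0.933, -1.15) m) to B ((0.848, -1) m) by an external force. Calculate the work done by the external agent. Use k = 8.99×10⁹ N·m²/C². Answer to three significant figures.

For quasistatic motion the external work equals the change in potential energy: W_ext = qΔV = q(V_B − V_A).
At A: distances to the source charges are 2.40 m, 1.36 m; V_A = Σ kqᵢ/rᵢ = 32.2 V.
At B: distances to the source charges are 1.22 m, 0.451 m; V_B = Σ kqᵢ/rᵢ = 91.9 V.
ΔV = V_B − V_A = 59.7 V.
W_ext = qΔV = (3.36×10⁻⁹ C)(59.7 V) = 2.01×10⁻⁷ J.

2.01×10⁻⁷ J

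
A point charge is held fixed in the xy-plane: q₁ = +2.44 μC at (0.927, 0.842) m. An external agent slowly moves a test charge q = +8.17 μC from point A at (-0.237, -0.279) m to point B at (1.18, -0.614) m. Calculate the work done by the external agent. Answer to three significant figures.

For quasistatic motion the external work equals the change in potential energy: W_ext = qΔV = q(V_B − V_A).
At A: distance to the source charge is 1.62 m; V_A = kq₁/r = 1.36×10⁴ V.
At B: distance to the source charge is 1.48 m; V_B = kq₁/r = 1.48×10⁴ V.
ΔV = V_B − V_A = 1270 V.
W_ext = qΔV = (8.17×10⁻⁶ C)(1270 V) = 0.0104 J.

0.0104 J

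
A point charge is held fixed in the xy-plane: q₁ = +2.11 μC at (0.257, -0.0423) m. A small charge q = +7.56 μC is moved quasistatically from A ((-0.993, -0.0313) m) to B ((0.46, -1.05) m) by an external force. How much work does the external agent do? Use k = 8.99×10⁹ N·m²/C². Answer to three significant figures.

For quasistatic motion the external work equals the change in potential energy: W_ext = qΔV = q(V_B − V_A).
At A: distance to the source charge is 1.25 m; V_A = kq₁/r = 1.52×10⁴ V.
At B: distance to the source charge is 1.03 m; V_B = kq₁/r = 1.85×10⁴ V.
ΔV = V_B − V_A = 3280 V.
W_ext = qΔV = (7.56×10⁻⁶ C)(3280 V) = 0.0248 J.

0.0248 J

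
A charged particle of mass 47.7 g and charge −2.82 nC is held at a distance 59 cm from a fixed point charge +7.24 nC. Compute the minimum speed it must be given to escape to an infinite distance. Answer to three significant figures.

3.61×10⁻³ m/s

To just escape, total mechanical energy must reach zero at infinity: ½mv²_min + U = 0, so ½mv²_min = −U = |kQq|/r.
|U| = |kQq|/r = (8.99×10⁹ N·m²/C²)(7.24×10⁻⁹)(2.82×10⁻⁹)/(0.590) = 3.11×10⁻⁷ J.
v_min = √(2|U|/m) = √(2·3.11×10⁻⁷/0.0477) = 3.61×10⁻³ m/s.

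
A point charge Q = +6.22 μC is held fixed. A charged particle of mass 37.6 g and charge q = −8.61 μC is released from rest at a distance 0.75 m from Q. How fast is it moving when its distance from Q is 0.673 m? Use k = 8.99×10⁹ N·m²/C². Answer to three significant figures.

1.98 m/s

Only the electrostatic force acts, so mechanical energy is conserved: ½mv² = U₁ − U₂ = kQq(1/r₁ − 1/r₂).
U₁ − U₂ = (8.99×10⁹ N·m²/C²)(6.22×10⁻⁶ C)(-8.61×10⁻⁶ C)(1/0.750 − 1/0.673) = 0.0734 J.
v = √(2·0.0734/0.0376) = 1.98 m/s.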